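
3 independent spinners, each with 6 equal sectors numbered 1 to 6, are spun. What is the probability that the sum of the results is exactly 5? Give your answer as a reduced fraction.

1/36

There are 6^3 = 216 equally likely outcomes.
The number of ordered 3-tuples from {1,…,6} summing to 5 is 6.
P(sum = 5) = 6/216 = 1/36.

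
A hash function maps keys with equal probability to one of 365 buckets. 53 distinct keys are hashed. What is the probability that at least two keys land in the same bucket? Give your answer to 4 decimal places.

0.9811

It's easier to compute the probability that all 53 are distinct.
P(all distinct) = 365/365 · 364/365 · ··· · 313/365 ≈ 0.0189.
So the probability of at least one match is 1 − 0.0189 = 0.9811.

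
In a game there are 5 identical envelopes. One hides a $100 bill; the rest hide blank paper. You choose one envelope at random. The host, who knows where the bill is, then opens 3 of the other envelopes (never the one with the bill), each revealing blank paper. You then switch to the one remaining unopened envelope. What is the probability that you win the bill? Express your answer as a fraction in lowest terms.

Your original envelope holds the bill with probability 1/5, so the other 4 collectively hold it with probability 4/5.
The host can always find 3 empty envelopes to open, so the reveals don't change that 4/5; it is now spread over the 1 remaining unopened envelope.
P(win by switching) = (4/5) · (1/1) = 4/5.

4/5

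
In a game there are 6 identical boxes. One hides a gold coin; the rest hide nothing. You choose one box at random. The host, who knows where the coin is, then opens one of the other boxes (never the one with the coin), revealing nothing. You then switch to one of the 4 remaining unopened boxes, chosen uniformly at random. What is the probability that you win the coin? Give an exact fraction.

5/24

Your original box holds the coin with probability 1/6, so the other 5 collectively hold it with probability 5/6.
The host can always find an empty box to open, so this doesn't change that 5/6; it is now spread over the 4 remaining unopened boxes.
P(win by switching) = (5/6) · (1/4) = 5/24.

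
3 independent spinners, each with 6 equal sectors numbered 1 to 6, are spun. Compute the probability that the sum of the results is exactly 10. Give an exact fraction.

1/8

There are 6^3 = 216 equally likely outcomes.
The number of ordered 3-tuples from {1,…,6} summing to 10 is 27.
P(sum = 10) = 27/216 = 1/8.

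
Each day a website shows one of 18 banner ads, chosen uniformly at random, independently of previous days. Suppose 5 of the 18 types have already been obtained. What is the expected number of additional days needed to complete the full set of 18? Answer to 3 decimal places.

57.242

Starting from 5 distinct types, each trial gives a new one with probability (18−i)/18 when i types are held, so the wait for the next new type is 18/(18−i).
E = 18/13 + 18/12 + 18/11 + 18/10 + 18/9 + 18/8 + 18/7 + 18/6 + 18/5 + 18/4 + 18/3 + 18/2 + 18/1 = 1145993/20020 ≈ 57.242.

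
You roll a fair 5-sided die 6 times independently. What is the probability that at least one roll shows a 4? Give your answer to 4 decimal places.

P(no roll shows a 4) = (4/5)^6 ≈ 0.2621.
P(at least one) = 1 − 0.2621 = 0.7379.

0.7379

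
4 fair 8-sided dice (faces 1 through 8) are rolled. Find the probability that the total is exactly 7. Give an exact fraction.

There are 8^4 = 4096 equally likely outcomes.
The number of ordered 4-tuples from {1,…,8} summing to 7 is 20.
P(sum = 7) = 20/4096 = 5/1024.

5/1024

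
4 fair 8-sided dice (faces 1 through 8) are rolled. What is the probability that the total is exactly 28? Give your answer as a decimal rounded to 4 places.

There are 8^4 = 4096 equally likely outcomes.
The number of ordered 4-tuples from {1,…,8} summing to 28 is 35.
P(sum = 28) = 35/4096 ≈ 0.0085.

0.0085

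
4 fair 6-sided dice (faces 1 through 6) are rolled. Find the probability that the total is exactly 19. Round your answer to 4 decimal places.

0.0432

There are 6^4 = 1296 equally likely outcomes.
The number of ordered 4-tuples from {1,…,6} summing to 19 is 56.
P(sum = 19) = 56/1296 = 7/162 ≈ 0.0432.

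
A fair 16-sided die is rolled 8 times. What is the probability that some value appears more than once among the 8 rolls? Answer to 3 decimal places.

0.879

P(all 8 different) = 16/16 · 15/16 · ··· · 9/16 ≈ 0.121.
P(at least two equal) = 1 − 0.121 = 0.879.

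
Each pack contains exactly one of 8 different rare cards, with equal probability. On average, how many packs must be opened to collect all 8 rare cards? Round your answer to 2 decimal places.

21.74

After i distinct types are collected, each trial gives a new one with probability (8−i)/8, so the expected wait for the next new type is 8/(8−i).
E = 8/8 + 8/7 + 8/6 + 8/5 + 8/4 + 8/3 + 8/2 + 8/1 = 761/35 ≈ 21.74.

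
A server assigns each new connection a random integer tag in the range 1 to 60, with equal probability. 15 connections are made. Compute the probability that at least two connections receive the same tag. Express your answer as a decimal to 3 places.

0.852

It's easier to compute the probability that all 15 are distinct.
P(all distinct) = 60/60 · 59/60 · ··· · 46/60 ≈ 0.148.
So the probability of at least one match is 1 − 0.148 = 0.852.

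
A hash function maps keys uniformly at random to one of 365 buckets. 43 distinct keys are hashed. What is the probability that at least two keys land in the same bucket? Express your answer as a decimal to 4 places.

It's easier to compute the probability that all 43 are distinct.
P(all distinct) = 365/365 · 364/365 · ··· · 323/365 ≈ 0.0761.
So the probability of at least one match is 1 − 0.0761 = 0.9239.

0.9239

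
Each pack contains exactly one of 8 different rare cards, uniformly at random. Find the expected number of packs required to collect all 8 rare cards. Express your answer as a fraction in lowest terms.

After i distinct types are collected, each trial gives a new one with probability (8−i)/8, so the expected wait for the next new type is 8/(8−i).
E = 8/8 + 8/7 + 8/6 + 8/5 + 8/4 + 8/3 + 8/2 + 8/1 = 761/35.

761/35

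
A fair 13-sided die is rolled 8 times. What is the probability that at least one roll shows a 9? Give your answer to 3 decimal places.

P(no roll shows a 9) = (12/13)^8 ≈ 0.527.
P(at least one) = 1 − 0.527 = 0.473.

0.473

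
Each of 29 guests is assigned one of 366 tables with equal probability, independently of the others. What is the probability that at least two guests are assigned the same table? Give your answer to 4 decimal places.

It's easier to compute the probability that all 29 are distinct.
P(all distinct) = 366/366 · 365/366 · ··· · 338/366 ≈ 0.3201.
So the probability of at least one match is 1 − 0.3201 = 0.6799.

0.6799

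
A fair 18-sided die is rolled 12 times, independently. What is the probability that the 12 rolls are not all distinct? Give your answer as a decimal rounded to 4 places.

P(all 12 different) = 18/18 · 17/18 · ··· · 7/18 ≈ 0.0077.
P(at least two equal) = 1 − 0.0077 = 0.9923.

0.9923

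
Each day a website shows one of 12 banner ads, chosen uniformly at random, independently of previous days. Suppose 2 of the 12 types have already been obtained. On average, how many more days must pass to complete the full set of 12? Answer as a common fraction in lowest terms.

7381/210

Starting from 2 distinct types, each trial gives a new one with probability (12−i)/12 when i types are held, so the wait for the next new type is 12/(12−i).
E = 12/10 + 12/9 + 12/8 + 12/7 + 12/6 + 12/5 + 12/4 + 12/3 + 12/2 + 12/1 = 7381/210.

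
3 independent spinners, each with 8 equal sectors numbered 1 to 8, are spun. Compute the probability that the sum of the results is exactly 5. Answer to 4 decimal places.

0.0117

There are 8^3 = 512 equally likely outcomes.
The number of ordered 3-tuples from {1,…,8} summing to 5 is 6.
P(sum = 5) = 6/512 = 3/256 ≈ 0.0117.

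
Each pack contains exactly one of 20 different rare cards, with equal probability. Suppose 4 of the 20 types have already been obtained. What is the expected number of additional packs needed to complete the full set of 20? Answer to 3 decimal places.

Starting from 4 distinct types, each trial gives a new one with probability (20−i)/20 when i types are held, so the wait for the next new type is 20/(20−i).
E = 20/16 + 20/15 + 20/14 + 20/13 + 20/12 + 20/11 + 20/10 + 20/9 + 20/8 + 20/7 + 20/6 + 20/5 + 20/4 + 20/3 + 20/2 + 20/1 = 2436559/36036 ≈ 67.615.

67.615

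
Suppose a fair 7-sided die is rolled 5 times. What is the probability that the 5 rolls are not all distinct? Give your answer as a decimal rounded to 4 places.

0.8501

P(all 5 different) = 7/7 · 6/7 · ··· · 3/7 ≈ 0.1499.
P(at least two equal) = 1 − 0.1499 = 0.8501.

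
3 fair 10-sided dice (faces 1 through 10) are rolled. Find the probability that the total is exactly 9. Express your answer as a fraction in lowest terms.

7/250

There are 10^3 = 1000 equally likely outcomes.
The number of ordered 3-tuples from {1,…,10} summing to 9 is 28.
P(sum = 9) = 28/1000 = 7/250.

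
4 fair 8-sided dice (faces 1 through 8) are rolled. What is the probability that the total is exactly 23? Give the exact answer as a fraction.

There are 8^4 = 4096 equally likely outcomes.
The number of ordered 4-tuples from {1,…,8} summing to 23 is 204.
P(sum = 23) = 204/4096 = 51/1024.

51/1024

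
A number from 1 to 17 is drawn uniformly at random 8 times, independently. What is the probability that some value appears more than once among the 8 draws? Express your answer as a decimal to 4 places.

0.8595

P(all 8 different) = 17/17 · 16/17 · ··· · 10/17 ≈ 0.1405.
P(at least two equal) = 1 − 0.1405 = 0.8595.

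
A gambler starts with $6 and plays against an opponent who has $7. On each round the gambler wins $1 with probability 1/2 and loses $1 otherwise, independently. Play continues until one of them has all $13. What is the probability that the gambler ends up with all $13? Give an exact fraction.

6/13

With a fair step, P(i) = ½P(i−1) + ½P(i+1) with P(0)=0, P(13)=1 has the linear solution P(i) = i/13.
P(6) = 6/13.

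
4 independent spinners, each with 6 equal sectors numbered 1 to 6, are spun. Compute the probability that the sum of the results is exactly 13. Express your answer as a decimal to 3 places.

There are 6^4 = 1296 equally likely outcomes.
The number of ordered 4-tuples from {1,…,6} summing to 13 is 140.
P(sum = 13) = 140/1296 = 35/324 ≈ 0.108.

0.108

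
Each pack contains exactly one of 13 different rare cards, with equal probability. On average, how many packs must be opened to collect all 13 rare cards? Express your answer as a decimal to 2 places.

After i distinct types are collected, each trial gives a new one with probability (13−i)/13, so the expected wait for the next new type is 13/(13−i).
E = 13/13 + 13/12 + 13/11 + 13/10 + 13/9 + 13/8 + 13/7 + 13/6 + 13/5 + 13/4 + 13/3 + 13/2 + 13/1 = 1145993/27720 ≈ 41.34.

41.34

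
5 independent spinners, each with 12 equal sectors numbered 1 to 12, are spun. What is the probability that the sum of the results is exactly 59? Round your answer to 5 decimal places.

0.00002

There are 12^5 = 248832 equally likely outcomes.
The number of ordered 5-tuples from {1,…,12} summing to 59 is 5.
P(sum = 59) = 5/248832 ≈ 0.00002.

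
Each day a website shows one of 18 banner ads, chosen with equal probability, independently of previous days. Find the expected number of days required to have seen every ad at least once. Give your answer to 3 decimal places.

After i distinct types are collected, each trial gives a new one with probability (18−i)/18, so the expected wait for the next new type is 18/(18−i).
E = 18/18 + 18/17 + 18/16 + 18/15 + 18/14 + 18/13 + 18/12 + 18/11 + 18/10 + 18/9 + 18/8 + 18/7 + 18/6 + 18/5 + 18/4 + 18/3 + 18/2 + 18/1 = 42822903/680680 ≈ 62.912.

62.912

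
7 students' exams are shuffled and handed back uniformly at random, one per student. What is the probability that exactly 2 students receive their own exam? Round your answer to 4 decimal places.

0.1833

Choose which 2 of the 7 are fixed: C(7,2) = 21 ways.
The remaining 5 must have no fixed point: D(5) = 44.
P = 21·44/5040 = 11/60 ≈ 0.1833.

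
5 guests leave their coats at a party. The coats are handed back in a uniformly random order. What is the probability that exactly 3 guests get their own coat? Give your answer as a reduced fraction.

1/12

Choose which 3 of the 5 are fixed: C(5,3) = 10 ways.
The remaining 2 must have no fixed point: D(2) = 1.
P = 10·1/120 = 1/12.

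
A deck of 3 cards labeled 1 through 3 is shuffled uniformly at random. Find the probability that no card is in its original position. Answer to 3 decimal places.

This is the derangement probability: permutations of 3 with no fixed point.
D(3) = 3! · (1 − 1/1! + 1/2! − ··· + (−1)^3/3!) = 2.
P = 2/6 = 1/3 ≈ 0.333.

0.333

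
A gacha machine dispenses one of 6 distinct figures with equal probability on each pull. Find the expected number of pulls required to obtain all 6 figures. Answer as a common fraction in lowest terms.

147/10

After i distinct types are collected, each trial gives a new one with probability (6−i)/6, so the expected wait for the next new type is 6/(6−i).
E = 6/6 + 6/5 + 6/4 + 6/3 + 6/2 + 6/1 = 147/10.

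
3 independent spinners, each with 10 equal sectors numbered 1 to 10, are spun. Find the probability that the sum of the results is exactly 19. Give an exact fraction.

69/1000

There are 10^3 = 1000 equally likely outcomes.
The number of ordered 3-tuples from {1,…,10} summing to 19 is 69.
P(sum = 19) = 69/1000.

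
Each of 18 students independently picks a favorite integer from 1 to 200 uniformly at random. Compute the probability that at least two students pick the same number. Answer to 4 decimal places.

0.5454

It's easier to compute the probability that all 18 are distinct.
P(all distinct) = 200/200 · 199/200 · ··· · 183/200 ≈ 0.4546.
So the probability of at least one match is 1 − 0.4546 = 0.5454.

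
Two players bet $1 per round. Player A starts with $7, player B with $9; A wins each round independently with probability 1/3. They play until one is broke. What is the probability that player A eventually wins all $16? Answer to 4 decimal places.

Let r = q/p = (2/3)/(1/3) = 2. The recurrence P(i) = p·P(i+1) + q·P(i−1) with P(0)=0, P(16)=1 gives P(i) = (1 − r^i)/(1 − r^16).
P(7) = (1 − (2)^7) / (1 − (2)^16) = 127/65535 ≈ 0.0019.

0.0019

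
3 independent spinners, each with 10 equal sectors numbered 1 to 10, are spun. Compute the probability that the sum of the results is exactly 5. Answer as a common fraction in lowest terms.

There are 10^3 = 1000 equally likely outcomes.
The number of ordered 3-tuples from {1,…,10} summing to 5 is 6.
P(sum = 5) = 6/1000 = 3/500.

3/500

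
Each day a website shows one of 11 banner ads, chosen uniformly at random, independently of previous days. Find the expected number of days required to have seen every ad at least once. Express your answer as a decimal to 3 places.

After i distinct types are collected, each trial gives a new one with probability (11−i)/11, so the expected wait for the next new type is 11/(11−i).
E = 11/11 + 11/10 + 11/9 + 11/8 + 11/7 + 11/6 + 11/5 + 11/4 + 11/3 + 11/2 + 11/1 = 83711/2520 ≈ 33.219.

33.219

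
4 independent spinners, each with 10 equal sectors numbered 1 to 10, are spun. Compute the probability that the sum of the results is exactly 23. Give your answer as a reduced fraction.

There are 10^4 = 10000 equally likely outcomes.
The number of ordered 4-tuples from {1,…,10} summing to 23 is 660.
P(sum = 23) = 660/10000 = 33/500.

33/500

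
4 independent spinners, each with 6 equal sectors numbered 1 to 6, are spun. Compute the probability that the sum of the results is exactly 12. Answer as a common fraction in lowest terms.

There are 6^4 = 1296 equally likely outcomes.
The number of ordered 4-tuples from {1,…,6} summing to 12 is 125.
P(sum = 12) = 125/1296.

125/1296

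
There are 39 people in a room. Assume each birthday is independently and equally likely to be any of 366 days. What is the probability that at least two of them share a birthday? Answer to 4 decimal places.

It's easier to compute the probability that all 39 are distinct.
P(all distinct) = 366/366 · 365/366 · ··· · 328/366 ≈ 0.1225.
So the probability of at least one match is 1 − 0.1225 = 0.8775.

0.8775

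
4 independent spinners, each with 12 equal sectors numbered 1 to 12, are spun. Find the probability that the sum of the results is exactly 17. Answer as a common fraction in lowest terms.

17/648

There are 12^4 = 20736 equally likely outcomes.
The number of ordered 4-tuples from {1,…,12} summing to 17 is 544.
P(sum = 17) = 544/20736 = 17/648.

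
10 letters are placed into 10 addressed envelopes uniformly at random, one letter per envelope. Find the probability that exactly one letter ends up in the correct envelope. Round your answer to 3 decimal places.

Choose which one is fixed: C(10,1) = 10 ways.
The remaining 9 must have no fixed point: D(9) = 133496.
P = 10·133496/3628800 = 16687/45360 ≈ 0.368.

0.368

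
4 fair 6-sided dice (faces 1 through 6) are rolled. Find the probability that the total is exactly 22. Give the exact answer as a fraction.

5/648

There are 6^4 = 1296 equally likely outcomes.
The number of ordered 4-tuples from {1,…,6} summing to 22 is 10.
P(sum = 22) = 10/1296 = 5/648.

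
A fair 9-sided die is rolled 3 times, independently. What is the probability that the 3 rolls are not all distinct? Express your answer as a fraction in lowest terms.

P(all 3 different) = 9/9 · 8/9 · ··· · 7/9 = 56/81.
P(at least two equal) = 1 − 56/81 = 25/81.

25/81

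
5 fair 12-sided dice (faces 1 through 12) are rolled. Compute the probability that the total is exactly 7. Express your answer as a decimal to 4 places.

There are 12^5 = 248832 equally likely outcomes.
The number of ordered 5-tuples from {1,…,12} summing to 7 is 15.
P(sum = 7) = 15/248832 = 5/82944 ≈ 0.0001.

0.0001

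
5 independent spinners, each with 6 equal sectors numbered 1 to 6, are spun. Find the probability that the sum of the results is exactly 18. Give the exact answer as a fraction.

65/648

There are 6^5 = 7776 equally likely outcomes.
The number of ordered 5-tuples from {1,…,6} summing to 18 is 780.
P(sum = 18) = 780/7776 = 65/648.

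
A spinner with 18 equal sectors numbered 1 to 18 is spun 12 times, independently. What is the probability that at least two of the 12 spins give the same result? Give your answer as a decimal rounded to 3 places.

P(all 12 different) = 18/18 · 17/18 · ··· · 7/18 ≈ 0.008.
P(at least two equal) = 1 − 0.008 = 0.992.

0.992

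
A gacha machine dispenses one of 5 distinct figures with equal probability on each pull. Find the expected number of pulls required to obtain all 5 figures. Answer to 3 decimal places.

After i distinct types are collected, each trial gives a new one with probability (5−i)/5, so the expected wait for the next new type is 5/(5−i).
E = 5/5 + 5/4 + 5/3 + 5/2 + 5/1 = 137/12 ≈ 11.417.

11.417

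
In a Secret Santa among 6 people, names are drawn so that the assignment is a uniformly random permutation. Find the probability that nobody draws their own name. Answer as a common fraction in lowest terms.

This is the derangement probability: permutations of 6 with no fixed point.
D(6) = 6! · (1 − 1/1! + 1/2! − ··· + (−1)^6/6!) = 265.
P = 265/720 = 53/144.

53/144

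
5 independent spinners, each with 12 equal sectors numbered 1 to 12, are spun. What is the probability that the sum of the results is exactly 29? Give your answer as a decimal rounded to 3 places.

There are 12^5 = 248832 equally likely outcomes.
The number of ordered 5-tuples from {1,…,12} summing to 29 is 11385.
P(sum = 29) = 11385/248832 = 1265/27648 ≈ 0.046.

0.046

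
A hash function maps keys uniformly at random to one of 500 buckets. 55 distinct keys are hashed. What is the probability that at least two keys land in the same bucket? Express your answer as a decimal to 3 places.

0.954

It's easier to compute the probability that all 55 are distinct.
P(all distinct) = 500/500 · 499/500 · ··· · 446/500 ≈ 0.046.
So the probability of at least one match is 1 − 0.046 = 0.954.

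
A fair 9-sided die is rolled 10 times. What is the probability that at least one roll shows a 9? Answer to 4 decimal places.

P(no roll shows a 9) = (8/9)^10 ≈ 0.3079.
P(at least one) = 1 − 0.3079 = 0.6921.

0.6921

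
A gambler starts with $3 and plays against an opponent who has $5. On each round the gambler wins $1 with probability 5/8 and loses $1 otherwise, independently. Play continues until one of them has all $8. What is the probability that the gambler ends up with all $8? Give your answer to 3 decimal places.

0.797

Let r = q/p = (3/8)/(5/8) = 3/5. The recurrence P(i) = p·P(i+1) + q·P(i−1) with P(0)=0, P(8)=1 gives P(i) = (1 − r^i)/(1 − r^8).
P(3) = (1 − (3/5)^3) / (1 − (3/5)^8) = 153125/192032 ≈ 0.797.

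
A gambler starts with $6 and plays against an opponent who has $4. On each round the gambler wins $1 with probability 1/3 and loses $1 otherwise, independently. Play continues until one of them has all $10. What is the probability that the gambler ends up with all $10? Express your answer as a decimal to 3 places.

Let r = q/p = (2/3)/(1/3) = 2. The recurrence P(i) = p·P(i+1) + q·P(i−1) with P(0)=0, P(10)=1 gives P(i) = (1 − r^i)/(1 − r^10).
P(6) = (1 − (2)^6) / (1 − (2)^10) = 21/341 ≈ 0.062.

0.062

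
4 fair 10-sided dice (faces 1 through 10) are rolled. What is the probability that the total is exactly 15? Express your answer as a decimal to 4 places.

0.0348

There are 10^4 = 10000 equally likely outcomes.
The number of ordered 4-tuples from {1,…,10} summing to 15 is 348.
P(sum = 15) = 348/10000 = 87/2500 ≈ 0.0348.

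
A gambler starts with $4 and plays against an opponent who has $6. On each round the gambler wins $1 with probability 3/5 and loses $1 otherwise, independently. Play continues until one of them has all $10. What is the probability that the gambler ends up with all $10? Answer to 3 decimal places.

0.817

Let r = q/p = (2/5)/(3/5) = 2/3. The recurrence P(i) = p·P(i+1) + q·P(i−1) with P(0)=0, P(10)=1 gives P(i) = (1 − r^i)/(1 − r^10).
P(4) = (1 − (2/3)^4) / (1 − (2/3)^10) = 9477/11605 ≈ 0.817.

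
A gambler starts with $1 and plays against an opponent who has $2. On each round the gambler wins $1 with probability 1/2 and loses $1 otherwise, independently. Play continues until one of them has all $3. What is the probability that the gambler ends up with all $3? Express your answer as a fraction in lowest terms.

With a fair step, P(i) = ½P(i−1) + ½P(i+1) with P(0)=0, P(3)=1 has the linear solution P(i) = i/3.
P(1) = 1/3.

1/3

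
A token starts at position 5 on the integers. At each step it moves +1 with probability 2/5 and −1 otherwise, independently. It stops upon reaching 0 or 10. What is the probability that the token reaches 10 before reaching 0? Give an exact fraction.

32/275

Let r = q/p = (3/5)/(2/5) = 3/2. The recurrence P(i) = p·P(i+1) + q·P(i−1) with P(0)=0, P(10)=1 gives P(i) = (1 − r^i)/(1 − r^10).
P(5) = (1 − (3/2)^5) / (1 − (3/2)^10) = 32/275.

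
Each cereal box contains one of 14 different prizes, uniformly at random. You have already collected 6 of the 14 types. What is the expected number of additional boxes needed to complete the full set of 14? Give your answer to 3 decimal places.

Starting from 6 distinct types, each trial gives a new one with probability (14−i)/14 when i types are held, so the wait for the next new type is 14/(14−i).
E = 14/8 + 14/7 + 14/6 + 14/5 + 14/4 + 14/3 + 14/2 + 14/1 = 761/20 ≈ 38.050.

38.050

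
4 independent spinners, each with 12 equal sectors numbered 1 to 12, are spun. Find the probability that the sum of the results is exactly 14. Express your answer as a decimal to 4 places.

0.0138

There are 12^4 = 20736 equally likely outcomes.
The number of ordered 4-tuples from {1,…,12} summing to 14 is 286.
P(sum = 14) = 286/20736 = 143/10368 ≈ 0.0138.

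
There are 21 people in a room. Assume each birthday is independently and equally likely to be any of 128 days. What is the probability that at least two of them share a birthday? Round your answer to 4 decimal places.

It's easier to compute the probability that all 21 are distinct.
P(all distinct) = 128/128 · 127/128 · ··· · 108/128 ≈ 0.1762.
So the probability of at least one match is 1 − 0.1762 = 0.8238.

0.8238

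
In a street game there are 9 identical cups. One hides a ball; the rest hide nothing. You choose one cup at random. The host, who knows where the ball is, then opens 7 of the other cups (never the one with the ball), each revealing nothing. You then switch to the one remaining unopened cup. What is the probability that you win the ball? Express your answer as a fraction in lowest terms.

Your original cup holds the ball with probability 1/9, so the other 8 collectively hold it with probability 8/9.
The host can always find 7 empty cups to open, so the reveals don't change that 8/9; it is now spread over the 1 remaining unopened cup.
P(win by switching) = (8/9) · (1/1) = 8/9.

8/9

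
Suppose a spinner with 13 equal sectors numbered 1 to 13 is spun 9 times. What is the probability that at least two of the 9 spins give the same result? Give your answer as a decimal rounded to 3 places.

0.976

P(all 9 different) = 13/13 · 12/13 · ··· · 5/13 ≈ 0.024.
P(at least two equal) = 1 − 0.024 = 0.976.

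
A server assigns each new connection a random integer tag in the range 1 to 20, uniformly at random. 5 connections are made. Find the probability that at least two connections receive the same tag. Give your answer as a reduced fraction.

2093/5000

It's easier to compute the probability that all 5 are distinct.
P(all distinct) = 20/20 · 19/20 · ··· · 16/20 = 2907/5000.
So the probability of at least one match is 1 − 2907/5000 = 2093/5000.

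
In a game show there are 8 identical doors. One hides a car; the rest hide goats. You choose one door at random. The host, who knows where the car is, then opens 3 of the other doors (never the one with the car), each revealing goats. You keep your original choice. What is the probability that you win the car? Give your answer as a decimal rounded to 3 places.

0.125

The host can always open 3 empty doors regardless of your choice, so the reveals give no information about your original door.
P(win by staying) = 1/8 ≈ 0.125.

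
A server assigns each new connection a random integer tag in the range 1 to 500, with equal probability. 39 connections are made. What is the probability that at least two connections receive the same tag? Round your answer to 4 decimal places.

It's easier to compute the probability that all 39 are distinct.
P(all distinct) = 500/500 · 499/500 · ··· · 462/500 ≈ 0.2184.
So the probability of at least one match is 1 − 0.2184 = 0.7816.

0.7816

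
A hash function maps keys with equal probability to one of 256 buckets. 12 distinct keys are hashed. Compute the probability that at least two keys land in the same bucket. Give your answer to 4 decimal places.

It's easier to compute the probability that all 12 are distinct.
P(all distinct) = 256/256 · 255/256 · ··· · 245/256 ≈ 0.7697.
So the probability of at least one match is 1 − 0.7697 = 0.2303.

0.2303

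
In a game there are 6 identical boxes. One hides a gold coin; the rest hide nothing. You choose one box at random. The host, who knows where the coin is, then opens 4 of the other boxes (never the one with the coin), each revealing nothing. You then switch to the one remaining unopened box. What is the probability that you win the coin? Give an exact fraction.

5/6

Your original box holds the coin with probability 1/6, so the other 5 collectively hold it with probability 5/6.
The host can always find 4 empty boxes to open, so the reveals don't change that 5/6; it is now spread over the 1 remaining unopened box.
P(win by switching) = (5/6) · (1/1) = 5/6.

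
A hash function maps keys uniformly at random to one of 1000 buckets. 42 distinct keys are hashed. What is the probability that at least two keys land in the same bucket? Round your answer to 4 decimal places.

It's easier to compute the probability that all 42 are distinct.
P(all distinct) = 1000/1000 · 999/1000 · ··· · 959/1000 ≈ 0.4176.
So the probability of at least one match is 1 − 0.4176 = 0.5824.

0.5824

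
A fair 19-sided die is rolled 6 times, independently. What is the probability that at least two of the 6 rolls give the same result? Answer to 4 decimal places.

P(all 6 different) = 19/19 · 18/19 · ··· · 14/19 ≈ 0.4152.
P(at least two equal) = 1 − 0.4152 = 0.5848.

0.5848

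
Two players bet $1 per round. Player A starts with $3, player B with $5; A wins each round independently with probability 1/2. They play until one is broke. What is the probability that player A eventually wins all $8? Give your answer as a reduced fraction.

With a fair step, P(i) = ½P(i−1) + ½P(i+1) with P(0)=0, P(8)=1 has the linear solution P(i) = i/8.
P(3) = 3/8.

3/8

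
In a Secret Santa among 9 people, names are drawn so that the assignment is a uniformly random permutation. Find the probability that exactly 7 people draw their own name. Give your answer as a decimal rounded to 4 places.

0.0001

Choose which 7 of the 9 are fixed: C(9,7) = 36 ways.
The remaining 2 must have no fixed point: D(2) = 1.
P = 36·1/362880 = 1/10080 ≈ 0.0001.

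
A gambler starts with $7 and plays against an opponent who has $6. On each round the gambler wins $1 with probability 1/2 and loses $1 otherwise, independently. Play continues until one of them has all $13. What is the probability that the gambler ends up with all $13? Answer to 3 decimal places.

With a fair step, P(i) = ½P(i−1) + ½P(i+1) with P(0)=0, P(13)=1 has the linear solution P(i) = i/13.
P(7) = 7/13 ≈ 0.538.

0.538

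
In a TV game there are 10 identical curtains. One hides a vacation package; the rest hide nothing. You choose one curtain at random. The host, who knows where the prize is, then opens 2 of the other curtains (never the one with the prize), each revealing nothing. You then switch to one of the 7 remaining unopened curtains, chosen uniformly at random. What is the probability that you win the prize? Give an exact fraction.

Your original curtain holds the prize with probability 1/10, so the other 9 collectively hold it with probability 9/10.
The host can always find 2 empty curtains to open, so the reveals don't change that 9/10; it is now spread over the 7 remaining unopened curtains.
P(win by switching) = (9/10) · (1/7) = 9/70.

9/70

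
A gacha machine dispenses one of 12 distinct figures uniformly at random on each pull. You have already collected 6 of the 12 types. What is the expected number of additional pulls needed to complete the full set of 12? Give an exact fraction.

Starting from 6 distinct types, each trial gives a new one with probability (12−i)/12 when i types are held, so the wait for the next new type is 12/(12−i).
E = 12/6 + 12/5 + 12/4 + 12/3 + 12/2 + 12/1 = 147/5.

147/5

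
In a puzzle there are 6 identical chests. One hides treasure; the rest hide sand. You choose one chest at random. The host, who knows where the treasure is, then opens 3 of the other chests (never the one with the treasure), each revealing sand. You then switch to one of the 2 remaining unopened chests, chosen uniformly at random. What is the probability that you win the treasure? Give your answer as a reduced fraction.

Your original chest holds the treasure with probability 1/6, so the other 5 collectively hold it with probability 5/6.
The host can always find 3 empty chests to open, so the reveals don't change that 5/6; it is now spread over the 2 remaining unopened chests.
P(win by switching) = (5/6) · (1/2) = 5/12.

5/12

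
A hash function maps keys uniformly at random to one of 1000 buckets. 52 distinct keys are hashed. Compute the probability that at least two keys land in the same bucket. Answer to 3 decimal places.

It's easier to compute the probability that all 52 are distinct.
P(all distinct) = 1000/1000 · 999/1000 · ··· · 949/1000 ≈ 0.259.
So the probability of at least one match is 1 − 0.259 = 0.741.

0.741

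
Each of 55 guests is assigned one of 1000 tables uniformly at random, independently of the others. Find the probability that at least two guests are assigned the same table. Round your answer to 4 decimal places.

0.7797

It's easier to compute the probability that all 55 are distinct.
P(all distinct) = 1000/1000 · 999/1000 · ··· · 946/1000 ≈ 0.2203.
So the probability of at least one match is 1 − 0.2203 = 0.7797.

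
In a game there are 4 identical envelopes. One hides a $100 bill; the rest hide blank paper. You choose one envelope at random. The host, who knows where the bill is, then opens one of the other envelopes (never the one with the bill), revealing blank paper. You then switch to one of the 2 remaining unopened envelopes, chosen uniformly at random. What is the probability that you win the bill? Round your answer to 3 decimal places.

0.375

Your original envelope holds the bill with probability 1/4, so the other 3 collectively hold it with probability 3/4.
The host can always find an empty envelope to open, so this doesn't change that 3/4; it is now spread over the 2 remaining unopened envelopes.
P(win by switching) = (3/4) · (1/2) = 3/8 ≈ 0.375.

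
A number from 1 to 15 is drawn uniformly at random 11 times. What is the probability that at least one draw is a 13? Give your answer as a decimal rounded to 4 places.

P(no draw is a 13) = (14/15)^11 ≈ 0.4682.
P(at least one) = 1 − 0.4682 = 0.5318.

0.5318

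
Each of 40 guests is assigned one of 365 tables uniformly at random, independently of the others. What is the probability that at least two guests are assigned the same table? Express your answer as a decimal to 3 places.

It's easier to compute the probability that all 40 are distinct.
P(all distinct) = 365/365 · 364/365 · ··· · 326/365 ≈ 0.109.
So the probability of at least one match is 1 − 0.109 = 0.891.

0.891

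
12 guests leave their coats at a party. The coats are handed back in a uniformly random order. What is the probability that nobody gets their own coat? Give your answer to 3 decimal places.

This is the derangement probability: permutations of 12 with no fixed point.
D(12) = 12! · (1 − 1/1! + 1/2! − ··· + (−1)^12/12!) = 176214841.
P = 176214841/479001600 = 16019531/43545600 ≈ 0.368.

0.368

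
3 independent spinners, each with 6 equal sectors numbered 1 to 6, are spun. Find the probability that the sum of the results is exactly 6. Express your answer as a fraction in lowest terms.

5/108

There are 6^3 = 216 equally likely outcomes.
The number of ordered 3-tuples from {1,…,6} summing to 6 is 10.
P(sum = 6) = 10/216 = 5/108.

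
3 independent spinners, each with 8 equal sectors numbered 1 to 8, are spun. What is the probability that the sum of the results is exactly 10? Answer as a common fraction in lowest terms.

9/128

There are 8^3 = 512 equally likely outcomes.
The number of ordered 3-tuples from {1,…,8} summing to 10 is 36.
P(sum = 10) = 36/512 = 9/128.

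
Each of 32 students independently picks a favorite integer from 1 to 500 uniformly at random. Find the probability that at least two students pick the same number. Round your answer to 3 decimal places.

It's easier to compute the probability that all 32 are distinct.
P(all distinct) = 500/500 · 499/500 · ··· · 469/500 ≈ 0.363.
So the probability of at least one match is 1 − 0.363 = 0.637.

0.637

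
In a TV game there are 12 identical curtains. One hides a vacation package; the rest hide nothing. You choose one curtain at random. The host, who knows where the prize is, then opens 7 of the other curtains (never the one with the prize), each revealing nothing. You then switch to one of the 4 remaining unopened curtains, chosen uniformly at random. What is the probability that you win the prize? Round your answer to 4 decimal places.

Your original curtain holds the prize with probability 1/12, so the other 11 collectively hold it with probability 11/12.
The host can always find 7 empty curtains to open, so the reveals don't change that 11/12; it is now spread over the 4 remaining unopened curtains.
P(win by switching) = (11/12) · (1/4) = 11/48 ≈ 0.2292.

0.2292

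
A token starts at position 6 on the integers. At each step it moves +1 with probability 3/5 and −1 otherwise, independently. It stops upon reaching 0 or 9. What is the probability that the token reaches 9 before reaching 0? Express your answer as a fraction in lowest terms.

Let r = q/p = (2/5)/(3/5) = 2/3. The recurrence P(i) = p·P(i+1) + q·P(i−1) with P(0)=0, P(9)=1 gives P(i) = (1 − r^i)/(1 − r^9).
P(6) = (1 − (2/3)^6) / (1 − (2/3)^9) = 945/1009.

945/1009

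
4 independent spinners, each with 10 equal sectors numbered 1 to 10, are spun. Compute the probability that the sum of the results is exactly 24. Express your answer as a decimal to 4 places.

There are 10^4 = 10000 equally likely outcomes.
The number of ordered 4-tuples from {1,…,10} summing to 24 is 633.
P(sum = 24) = 633/10000 ≈ 0.0633.

0.0633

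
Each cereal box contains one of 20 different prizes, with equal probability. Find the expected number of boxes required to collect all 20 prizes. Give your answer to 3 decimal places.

71.955

After i distinct types are collected, each trial gives a new one with probability (20−i)/20, so the expected wait for the next new type is 20/(20−i).
E = 20/20 + 20/19 + 20/18 + 20/17 + 20/16 + 20/15 + 20/14 + 20/13 + 20/12 + 20/11 + 20/10 + 20/9 + 20/8 + 20/7 + 20/6 + 20/5 + 20/4 + 20/3 + 20/2 + 20/1 = 279175675/3879876 ≈ 71.955.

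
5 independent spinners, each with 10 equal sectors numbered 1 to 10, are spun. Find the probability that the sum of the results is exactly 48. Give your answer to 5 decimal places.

0.00015

There are 10^5 = 100000 equally likely outcomes.
The number of ordered 5-tuples from {1,…,10} summing to 48 is 15.
P(sum = 48) = 15/100000 = 3/20000 ≈ 0.00015.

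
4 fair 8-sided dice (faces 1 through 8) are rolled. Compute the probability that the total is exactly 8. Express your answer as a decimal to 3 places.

0.009

There are 8^4 = 4096 equally likely outcomes.
The number of ordered 4-tuples from {1,…,8} summing to 8 is 35.
P(sum = 8) = 35/4096 ≈ 0.009.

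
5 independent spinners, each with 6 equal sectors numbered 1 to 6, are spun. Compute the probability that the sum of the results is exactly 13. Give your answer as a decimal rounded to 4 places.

There are 6^5 = 7776 equally likely outcomes.
The number of ordered 5-tuples from {1,…,6} summing to 13 is 420.
P(sum = 13) = 420/7776 = 35/648 ≈ 0.0540.

0.0540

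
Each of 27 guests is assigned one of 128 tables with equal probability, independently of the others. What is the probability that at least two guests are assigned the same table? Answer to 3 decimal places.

0.948

It's easier to compute the probability that all 27 are distinct.
P(all distinct) = 128/128 · 127/128 · ··· · 102/128 ≈ 0.052.
So the probability of at least one match is 1 − 0.052 = 0.948.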